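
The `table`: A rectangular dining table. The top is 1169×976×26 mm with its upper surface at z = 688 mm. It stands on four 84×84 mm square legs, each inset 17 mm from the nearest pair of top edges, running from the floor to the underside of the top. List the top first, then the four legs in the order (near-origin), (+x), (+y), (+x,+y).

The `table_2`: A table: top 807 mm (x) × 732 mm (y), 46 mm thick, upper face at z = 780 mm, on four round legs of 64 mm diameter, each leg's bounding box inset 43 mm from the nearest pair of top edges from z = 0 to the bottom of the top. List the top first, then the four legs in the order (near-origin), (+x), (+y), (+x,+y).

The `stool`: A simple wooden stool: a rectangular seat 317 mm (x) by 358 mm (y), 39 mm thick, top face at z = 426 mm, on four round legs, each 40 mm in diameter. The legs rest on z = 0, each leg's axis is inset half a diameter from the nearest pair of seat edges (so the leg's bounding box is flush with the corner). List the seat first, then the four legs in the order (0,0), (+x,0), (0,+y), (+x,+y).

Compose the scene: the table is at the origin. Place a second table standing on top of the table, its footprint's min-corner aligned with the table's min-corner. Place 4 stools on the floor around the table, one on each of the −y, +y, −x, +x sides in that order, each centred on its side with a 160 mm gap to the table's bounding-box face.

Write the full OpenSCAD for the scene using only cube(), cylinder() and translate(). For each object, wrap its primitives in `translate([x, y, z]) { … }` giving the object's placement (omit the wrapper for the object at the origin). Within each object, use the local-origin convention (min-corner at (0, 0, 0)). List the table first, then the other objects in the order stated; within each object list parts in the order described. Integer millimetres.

translate([0, 0, 662]) cube([1169, 976, 26]);
translate([17, 17, 0]) cube([84, 84, 662]);
translate([1068, 17, 0]) cube([84, 84, 662]);
translate([17, 875, 0]) cube([84, 84, 662]);
translate([1068, 875, 0]) cube([84, 84, 662]);
translate([0, 0, 688]) {
  translate([0, 0, 734]) cube([807, 732, 46]);
  translate([75, 75, 0]) cylinder(h = 734, r = 32);
  translate([732, 75, 0]) cylinder(h = 734, r = 32);
  translate([75, 657, 0]) cylinder(h = 734, r = 32);
  translate([732, 657, 0]) cylinder(h = 734, r = 32);
}
translate([426, -518, 0]) {
  translate([0, 0, 387]) cube([317, 358, 39]);
  translate([20, 20, 0]) cylinder(h = 387, r = 20);
  translate([297, 20, 0]) cylinder(h = 387, r = 20);
  translate([20, 338, 0]) cylinder(h = 387, r = 20);
  translate([297, 338, 0]) cylinder(h = 387, r = 20);
}
translate([426, 1136, 0]) {
  translate([0, 0, 387]) cube([317, 358, 39]);
  translate([20, 20, 0]) cylinder(h = 387, r = 20);
  translate([297, 20, 0]) cylinder(h = 387, r = 20);
  translate([20, 338, 0]) cylinder(h = 387, r = 20);
  translate([297, 338, 0]) cylinder(h = 387, r = 20);
}
translate([-477, 309, 0]) {
  translate([0, 0, 387]) cube([317, 358, 39]);
  translate([20, 20, 0]) cylinder(h = 387, r = 20);
  translate([297, 20, 0]) cylinder(h = 387, r = 20);
  translate([20, 338, 0]) cylinder(h = 387, r = 20);
  translate([297, 338, 0]) cylinder(h = 387, r = 20);
}
translate([1329, 309, 0]) {
  translate([0, 0, 387]) cube([317, 358, 39]);
  translate([20, 20, 0]) cylinder(h = 387, r = 20);
  translate([297, 20, 0]) cylinder(h = 387, r = 20);
  translate([20, 338, 0]) cylinder(h = 387, r = 20);
  translate([297, 338, 0]) cylinder(h = 387, r = 20);
}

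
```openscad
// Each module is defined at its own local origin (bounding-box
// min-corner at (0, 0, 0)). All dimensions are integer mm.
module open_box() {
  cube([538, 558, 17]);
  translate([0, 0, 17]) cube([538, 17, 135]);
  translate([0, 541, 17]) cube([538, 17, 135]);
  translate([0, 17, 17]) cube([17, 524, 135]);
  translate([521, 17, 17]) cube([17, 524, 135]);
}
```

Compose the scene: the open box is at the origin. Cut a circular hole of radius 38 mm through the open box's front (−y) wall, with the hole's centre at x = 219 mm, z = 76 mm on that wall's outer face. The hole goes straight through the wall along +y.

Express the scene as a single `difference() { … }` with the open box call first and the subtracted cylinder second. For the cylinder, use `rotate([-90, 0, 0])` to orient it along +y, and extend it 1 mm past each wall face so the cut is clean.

difference() {
  open_box();
  translate([219, -1, 76]) rotate([-90, 0, 0]) cylinder(h = 19, r = 38);
}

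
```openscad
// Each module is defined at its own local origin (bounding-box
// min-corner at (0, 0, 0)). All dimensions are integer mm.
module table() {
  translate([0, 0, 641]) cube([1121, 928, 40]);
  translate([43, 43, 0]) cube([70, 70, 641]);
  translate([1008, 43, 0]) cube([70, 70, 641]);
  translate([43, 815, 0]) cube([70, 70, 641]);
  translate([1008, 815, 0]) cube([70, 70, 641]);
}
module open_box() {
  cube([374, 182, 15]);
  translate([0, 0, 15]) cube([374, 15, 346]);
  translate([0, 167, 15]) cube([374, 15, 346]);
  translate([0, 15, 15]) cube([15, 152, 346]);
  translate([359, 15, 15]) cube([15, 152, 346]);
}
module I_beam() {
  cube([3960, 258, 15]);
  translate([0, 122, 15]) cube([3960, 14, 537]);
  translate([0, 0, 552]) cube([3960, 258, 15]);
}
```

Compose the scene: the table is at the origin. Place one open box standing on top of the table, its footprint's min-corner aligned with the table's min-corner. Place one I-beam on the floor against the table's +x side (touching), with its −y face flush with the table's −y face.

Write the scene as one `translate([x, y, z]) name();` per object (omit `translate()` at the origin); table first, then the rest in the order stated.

table();
translate([0, 0, 681]) open_box();
translate([1121, 0, 0]) I_beam();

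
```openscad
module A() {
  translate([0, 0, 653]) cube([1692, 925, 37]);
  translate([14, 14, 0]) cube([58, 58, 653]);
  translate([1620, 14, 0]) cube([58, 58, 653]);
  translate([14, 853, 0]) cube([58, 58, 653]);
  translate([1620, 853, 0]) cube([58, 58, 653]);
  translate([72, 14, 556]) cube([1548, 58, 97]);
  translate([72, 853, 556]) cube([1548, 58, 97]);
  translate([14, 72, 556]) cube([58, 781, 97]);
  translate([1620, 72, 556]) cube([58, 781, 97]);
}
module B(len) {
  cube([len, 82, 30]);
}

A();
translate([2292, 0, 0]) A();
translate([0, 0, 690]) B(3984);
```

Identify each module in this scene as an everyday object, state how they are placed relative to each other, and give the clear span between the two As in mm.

A is a table. B is a beam. A beam spans the tops of two tables. The clear span between the two tables is 600 mm.

Second table starts at x = 2292; first ends at x = 1692; clear span = 2292 − 1692 = 600 mm.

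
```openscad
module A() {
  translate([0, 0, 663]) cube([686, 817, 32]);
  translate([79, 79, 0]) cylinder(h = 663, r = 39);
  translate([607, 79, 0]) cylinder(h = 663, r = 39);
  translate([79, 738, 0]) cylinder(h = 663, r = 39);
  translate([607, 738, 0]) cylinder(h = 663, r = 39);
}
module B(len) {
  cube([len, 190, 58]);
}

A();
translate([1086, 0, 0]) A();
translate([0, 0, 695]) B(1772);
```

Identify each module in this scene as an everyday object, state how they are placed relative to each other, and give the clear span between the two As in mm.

A is a table. B is a beam. A beam spans the tops of two tables. The clear span between the two tables is 400 mm.

Second table starts at x = 1086; first ends at x = 686; clear span = 1086 − 686 = 400 mm.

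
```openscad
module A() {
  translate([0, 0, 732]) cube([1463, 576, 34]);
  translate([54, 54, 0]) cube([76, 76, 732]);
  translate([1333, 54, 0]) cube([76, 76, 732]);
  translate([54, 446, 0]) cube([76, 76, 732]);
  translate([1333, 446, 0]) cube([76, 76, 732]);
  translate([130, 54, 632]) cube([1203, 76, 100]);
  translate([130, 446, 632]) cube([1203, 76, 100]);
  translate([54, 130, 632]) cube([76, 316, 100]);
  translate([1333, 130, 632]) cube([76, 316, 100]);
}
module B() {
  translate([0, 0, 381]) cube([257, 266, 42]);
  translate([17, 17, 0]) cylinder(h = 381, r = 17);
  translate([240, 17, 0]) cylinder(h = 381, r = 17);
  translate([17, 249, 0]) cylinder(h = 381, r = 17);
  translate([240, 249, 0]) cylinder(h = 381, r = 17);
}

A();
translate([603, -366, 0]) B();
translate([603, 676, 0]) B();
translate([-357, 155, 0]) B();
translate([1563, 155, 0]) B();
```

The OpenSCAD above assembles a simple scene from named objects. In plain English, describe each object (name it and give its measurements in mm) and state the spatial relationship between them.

A is a rectangular dining table. The top is 1463×576×34 mm with its upper surface at z = 766 mm. It stands on four 76×76 mm square legs, each inset 54 mm from the nearest pair of top edges, running from the floor to the underside of the top. Four apron rails, 76 mm thick and 100 mm tall, run between adjacent legs with their top edges flush with the underside of the top and their outer faces flush with the legs' outer faces.

B is a simple wooden stool: a rectangular seat 257 mm (x) by 266 mm (y), 42 mm thick, top face at z = 423 mm, on four round legs, each 34 mm in diameter. The legs rest on z = 0, each leg's axis is inset half a diameter from the nearest pair of seat edges (so the leg's bounding box is flush with the corner).

Four stools sit around the table at the −y, +y, −x, +x sides.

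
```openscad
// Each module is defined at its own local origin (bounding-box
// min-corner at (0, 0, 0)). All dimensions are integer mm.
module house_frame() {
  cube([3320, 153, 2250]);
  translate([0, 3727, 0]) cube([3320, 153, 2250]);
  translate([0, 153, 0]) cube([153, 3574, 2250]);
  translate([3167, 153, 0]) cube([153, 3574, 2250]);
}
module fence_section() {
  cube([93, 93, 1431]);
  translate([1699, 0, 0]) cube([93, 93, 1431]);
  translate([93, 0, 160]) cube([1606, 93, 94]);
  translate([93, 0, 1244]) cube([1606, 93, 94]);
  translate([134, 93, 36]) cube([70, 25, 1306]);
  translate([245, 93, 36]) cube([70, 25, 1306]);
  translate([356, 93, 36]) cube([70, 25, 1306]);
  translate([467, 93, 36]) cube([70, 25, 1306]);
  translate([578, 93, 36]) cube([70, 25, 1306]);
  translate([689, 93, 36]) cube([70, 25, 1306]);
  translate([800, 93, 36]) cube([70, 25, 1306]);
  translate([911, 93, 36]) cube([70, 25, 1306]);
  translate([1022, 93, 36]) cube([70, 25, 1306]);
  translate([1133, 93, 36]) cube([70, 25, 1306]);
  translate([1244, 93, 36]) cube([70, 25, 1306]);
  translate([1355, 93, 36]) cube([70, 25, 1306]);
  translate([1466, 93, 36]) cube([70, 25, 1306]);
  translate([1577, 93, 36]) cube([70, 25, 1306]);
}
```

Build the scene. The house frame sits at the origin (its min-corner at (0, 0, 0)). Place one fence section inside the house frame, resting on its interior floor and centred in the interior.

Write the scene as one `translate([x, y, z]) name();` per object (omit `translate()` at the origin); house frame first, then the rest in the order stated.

house_frame();
translate([764, 1881, 0]) fence_section();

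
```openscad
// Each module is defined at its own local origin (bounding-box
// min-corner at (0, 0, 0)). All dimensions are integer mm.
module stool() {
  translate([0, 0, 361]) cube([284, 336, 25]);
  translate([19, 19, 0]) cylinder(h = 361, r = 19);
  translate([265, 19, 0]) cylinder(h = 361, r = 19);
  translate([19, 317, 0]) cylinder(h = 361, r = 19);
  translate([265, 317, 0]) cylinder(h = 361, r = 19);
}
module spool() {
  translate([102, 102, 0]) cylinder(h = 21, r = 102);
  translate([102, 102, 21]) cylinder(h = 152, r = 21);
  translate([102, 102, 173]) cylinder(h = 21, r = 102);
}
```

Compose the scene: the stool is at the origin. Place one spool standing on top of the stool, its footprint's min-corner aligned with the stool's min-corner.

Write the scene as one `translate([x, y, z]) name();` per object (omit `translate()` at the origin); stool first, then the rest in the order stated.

stool();
translate([0, 0, 386]) spool();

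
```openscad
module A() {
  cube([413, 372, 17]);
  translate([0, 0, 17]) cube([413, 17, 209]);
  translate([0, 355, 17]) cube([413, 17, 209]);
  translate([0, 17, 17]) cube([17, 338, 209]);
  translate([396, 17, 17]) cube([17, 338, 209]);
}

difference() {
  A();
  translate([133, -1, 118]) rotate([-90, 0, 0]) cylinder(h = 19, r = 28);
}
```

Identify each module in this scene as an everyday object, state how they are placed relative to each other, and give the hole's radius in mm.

A is an open box. The open box has a circular hole through its front wall. The hole's radius is 28 mm.

The subtracted cylinder has r = 28 mm.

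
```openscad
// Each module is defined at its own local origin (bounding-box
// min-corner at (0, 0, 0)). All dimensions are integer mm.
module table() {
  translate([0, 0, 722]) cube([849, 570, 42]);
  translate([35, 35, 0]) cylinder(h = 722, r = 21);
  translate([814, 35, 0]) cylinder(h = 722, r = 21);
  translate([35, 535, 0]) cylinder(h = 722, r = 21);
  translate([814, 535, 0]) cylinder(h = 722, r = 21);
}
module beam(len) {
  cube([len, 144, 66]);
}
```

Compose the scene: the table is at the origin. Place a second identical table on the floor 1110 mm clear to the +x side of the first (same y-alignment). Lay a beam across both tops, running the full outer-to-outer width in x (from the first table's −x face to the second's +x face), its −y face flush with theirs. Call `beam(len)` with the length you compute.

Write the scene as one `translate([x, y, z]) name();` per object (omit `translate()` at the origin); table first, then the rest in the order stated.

table();
translate([1959, 0, 0]) table();
translate([0, 0, 764]) beam(2808);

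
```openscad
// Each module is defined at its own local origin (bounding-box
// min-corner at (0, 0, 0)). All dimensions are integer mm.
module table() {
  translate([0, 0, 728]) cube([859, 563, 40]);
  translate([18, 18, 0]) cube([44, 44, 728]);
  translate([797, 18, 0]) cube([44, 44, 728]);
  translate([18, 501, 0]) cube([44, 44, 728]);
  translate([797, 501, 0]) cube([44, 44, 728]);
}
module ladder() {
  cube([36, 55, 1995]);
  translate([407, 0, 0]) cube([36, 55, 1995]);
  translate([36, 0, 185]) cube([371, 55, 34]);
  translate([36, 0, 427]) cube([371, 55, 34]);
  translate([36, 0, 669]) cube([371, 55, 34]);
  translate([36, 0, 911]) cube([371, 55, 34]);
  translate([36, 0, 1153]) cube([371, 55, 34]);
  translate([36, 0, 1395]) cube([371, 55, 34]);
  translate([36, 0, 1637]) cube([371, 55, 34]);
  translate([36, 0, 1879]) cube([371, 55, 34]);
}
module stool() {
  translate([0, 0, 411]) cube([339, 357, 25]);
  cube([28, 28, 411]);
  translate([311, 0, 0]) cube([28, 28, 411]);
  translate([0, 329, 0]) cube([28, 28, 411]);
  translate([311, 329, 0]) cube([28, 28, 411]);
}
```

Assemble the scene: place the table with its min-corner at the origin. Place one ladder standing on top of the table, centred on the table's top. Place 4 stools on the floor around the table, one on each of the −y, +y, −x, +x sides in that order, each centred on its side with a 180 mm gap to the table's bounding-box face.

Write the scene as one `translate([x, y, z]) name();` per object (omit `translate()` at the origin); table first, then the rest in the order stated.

table();
translate([208, 254, 768]) ladder();
translate([260, -537, 0]) stool();
translate([260, 743, 0]) stool();
translate([-519, 103, 0]) stool();
translate([1039, 103, 0]) stool();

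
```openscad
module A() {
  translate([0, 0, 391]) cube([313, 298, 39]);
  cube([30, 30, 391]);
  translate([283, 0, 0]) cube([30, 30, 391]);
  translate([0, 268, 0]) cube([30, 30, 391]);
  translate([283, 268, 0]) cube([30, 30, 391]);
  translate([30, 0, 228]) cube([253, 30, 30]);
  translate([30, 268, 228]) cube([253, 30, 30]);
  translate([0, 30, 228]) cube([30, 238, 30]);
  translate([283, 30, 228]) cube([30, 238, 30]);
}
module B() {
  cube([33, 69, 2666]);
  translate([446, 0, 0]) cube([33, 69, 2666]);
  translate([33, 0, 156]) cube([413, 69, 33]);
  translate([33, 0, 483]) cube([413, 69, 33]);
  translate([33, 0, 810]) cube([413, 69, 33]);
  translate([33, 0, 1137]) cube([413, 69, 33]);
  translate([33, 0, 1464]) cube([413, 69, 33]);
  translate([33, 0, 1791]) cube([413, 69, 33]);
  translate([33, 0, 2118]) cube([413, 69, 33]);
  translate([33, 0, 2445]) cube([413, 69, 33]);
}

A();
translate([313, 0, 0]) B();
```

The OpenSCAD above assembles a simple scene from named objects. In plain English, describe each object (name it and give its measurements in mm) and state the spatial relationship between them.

A is a four-legged stool. The seat is a 313×298×39 mm slab whose top surface is at z = 430 mm; four square legs, each 30×30 mm in cross-section, run from the floor (z = 0) to the underside of the seat, each flush with a corner of the seat. Four stretchers, 30 mm wide and 30 mm tall, connect adjacent legs with their undersides at z = 228 mm, each running between the inner faces of the legs it joins and aligned with the legs' outer faces on the other axis.

B is a wooden ladder with two side rails of 33×69 mm section and 2666 mm height, set 479 mm apart overall. Between them run 8 rectangular rungs (69 mm deep, 33 mm thick), front faces flush with the rails' −y face. The bottom of the first rung is 156 mm above the floor and each subsequent rung is 327 mm higher than the one below.

The ladder is against the stool's +x side, with their −y faces flush.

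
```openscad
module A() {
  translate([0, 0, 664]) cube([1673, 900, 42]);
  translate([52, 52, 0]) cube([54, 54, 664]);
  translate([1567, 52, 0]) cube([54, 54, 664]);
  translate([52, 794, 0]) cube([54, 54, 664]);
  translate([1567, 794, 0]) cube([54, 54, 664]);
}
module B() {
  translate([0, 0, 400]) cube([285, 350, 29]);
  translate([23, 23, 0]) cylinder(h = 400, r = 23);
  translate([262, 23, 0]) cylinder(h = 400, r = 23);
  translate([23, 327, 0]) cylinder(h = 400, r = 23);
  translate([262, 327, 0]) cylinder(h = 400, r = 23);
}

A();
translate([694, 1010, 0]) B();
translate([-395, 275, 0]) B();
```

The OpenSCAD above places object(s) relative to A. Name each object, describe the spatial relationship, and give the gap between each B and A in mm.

Each stool's nearest face is 110 mm from the table's bounding box.

A is a table. B is a stool. Two stools sit around the table at the +y, −x sides. The gap between each stool and the table is 110 mm.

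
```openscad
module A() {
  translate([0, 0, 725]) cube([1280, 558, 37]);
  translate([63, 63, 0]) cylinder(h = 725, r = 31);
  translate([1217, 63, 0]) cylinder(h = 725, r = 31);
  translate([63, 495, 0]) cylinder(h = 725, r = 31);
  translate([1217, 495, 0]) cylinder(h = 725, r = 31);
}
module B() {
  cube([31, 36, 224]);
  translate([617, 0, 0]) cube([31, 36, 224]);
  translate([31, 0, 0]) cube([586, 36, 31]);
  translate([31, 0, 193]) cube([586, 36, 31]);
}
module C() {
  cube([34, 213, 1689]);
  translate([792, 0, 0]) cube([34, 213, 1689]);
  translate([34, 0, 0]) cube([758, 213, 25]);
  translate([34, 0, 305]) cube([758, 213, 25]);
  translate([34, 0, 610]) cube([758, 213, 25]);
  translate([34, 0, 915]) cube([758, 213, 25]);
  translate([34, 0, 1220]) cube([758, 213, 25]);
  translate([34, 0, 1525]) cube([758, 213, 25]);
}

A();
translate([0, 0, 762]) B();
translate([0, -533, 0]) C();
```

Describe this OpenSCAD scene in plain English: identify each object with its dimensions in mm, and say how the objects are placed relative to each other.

A is a table with a 1280×558 mm rectangular top, 37 mm thick, top surface at z = 762 mm, supported by four round legs of 62 mm diameter, each leg's bounding box inset 32 mm from the nearest pair of top edges, running from the floor.

B is a picture frame with a 586×162 mm rectangular opening (x by z) and a uniform 31 mm border on every side. Frame depth is 36 mm along y. It is built from two vertical stiles running the full outside height and two horizontal rails spanning the gap between the stiles.

C is a bookshelf 826 mm wide overall, 213 mm deep and 1689 mm tall. The two sides are 34 mm thick vertical panels. 6 horizontal shelves of 25 mm thickness span between the inner faces of the sides; the lowest shelf sits on the floor and shelves are stacked with a clear vertical gap of 280 mm between each pair.

The picture frame is on top of the table. The bookshelf is on the floor beside the table on its −y side.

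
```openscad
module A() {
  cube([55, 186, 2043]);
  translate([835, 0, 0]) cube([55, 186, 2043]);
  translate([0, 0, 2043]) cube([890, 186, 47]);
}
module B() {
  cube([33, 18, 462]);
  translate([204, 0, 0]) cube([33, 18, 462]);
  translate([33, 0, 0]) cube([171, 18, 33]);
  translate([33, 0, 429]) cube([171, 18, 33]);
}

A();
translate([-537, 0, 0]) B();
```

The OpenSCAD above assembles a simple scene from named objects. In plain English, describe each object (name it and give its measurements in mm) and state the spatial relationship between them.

A is a door frame. The clear opening is 780 mm wide and 2043 mm high. Two 55 mm wide jambs, 186 mm deep, stand either side of the opening from the floor to the top of the opening. A 47 mm thick head sits across the top of both jambs, spanning the full outside width of the frame.

B is a picture frame with a 171×396 mm rectangular opening (x by z) and a uniform 33 mm border on every side. Frame depth is 18 mm along y. It is built from two vertical stiles running the full outside height and two horizontal rails spanning the gap between the stiles.

The picture frame is on the floor beside the door frame on its −x side.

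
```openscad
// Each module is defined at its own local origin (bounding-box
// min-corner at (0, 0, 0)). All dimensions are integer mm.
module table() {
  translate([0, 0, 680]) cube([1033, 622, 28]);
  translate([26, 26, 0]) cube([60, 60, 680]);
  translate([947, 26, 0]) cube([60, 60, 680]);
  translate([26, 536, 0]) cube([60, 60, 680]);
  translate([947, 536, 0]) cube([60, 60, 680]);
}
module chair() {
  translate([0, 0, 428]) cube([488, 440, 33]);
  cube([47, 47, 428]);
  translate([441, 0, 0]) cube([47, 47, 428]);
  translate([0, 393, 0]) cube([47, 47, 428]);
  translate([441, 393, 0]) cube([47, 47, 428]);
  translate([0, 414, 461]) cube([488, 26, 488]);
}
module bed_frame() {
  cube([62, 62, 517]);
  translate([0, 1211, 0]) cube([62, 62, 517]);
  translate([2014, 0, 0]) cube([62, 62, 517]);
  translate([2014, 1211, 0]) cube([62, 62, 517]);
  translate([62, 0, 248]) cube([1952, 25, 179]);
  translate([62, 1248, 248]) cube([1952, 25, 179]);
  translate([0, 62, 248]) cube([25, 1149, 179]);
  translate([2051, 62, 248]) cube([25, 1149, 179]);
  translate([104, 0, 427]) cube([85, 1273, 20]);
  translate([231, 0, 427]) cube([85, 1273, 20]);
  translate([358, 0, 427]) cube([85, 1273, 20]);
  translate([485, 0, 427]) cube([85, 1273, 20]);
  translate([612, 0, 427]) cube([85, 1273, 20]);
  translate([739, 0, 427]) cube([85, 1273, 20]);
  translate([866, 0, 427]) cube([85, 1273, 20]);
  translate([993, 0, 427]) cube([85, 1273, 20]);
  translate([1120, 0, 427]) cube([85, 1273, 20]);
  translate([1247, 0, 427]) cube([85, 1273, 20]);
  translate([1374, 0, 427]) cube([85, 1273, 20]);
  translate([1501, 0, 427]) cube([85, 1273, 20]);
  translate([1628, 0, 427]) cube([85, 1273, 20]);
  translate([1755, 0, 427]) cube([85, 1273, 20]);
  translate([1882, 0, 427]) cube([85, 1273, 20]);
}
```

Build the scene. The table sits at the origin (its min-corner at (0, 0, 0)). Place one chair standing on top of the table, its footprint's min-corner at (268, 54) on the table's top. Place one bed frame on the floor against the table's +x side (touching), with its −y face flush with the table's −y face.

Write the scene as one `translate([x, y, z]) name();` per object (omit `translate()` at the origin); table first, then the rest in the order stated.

table();
translate([268, 54, 708]) chair();
translate([1033, 0, 0]) bed_frame();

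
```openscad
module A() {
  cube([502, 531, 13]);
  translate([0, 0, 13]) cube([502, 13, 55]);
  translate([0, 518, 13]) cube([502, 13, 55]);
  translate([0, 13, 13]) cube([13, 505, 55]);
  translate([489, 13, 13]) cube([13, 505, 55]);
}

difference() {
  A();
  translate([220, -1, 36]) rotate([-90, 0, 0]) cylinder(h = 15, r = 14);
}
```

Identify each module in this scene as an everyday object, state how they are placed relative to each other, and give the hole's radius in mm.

A is an open box. The open box has a circular hole through its front wall. The hole's radius is 14 mm.

The subtracted cylinder has r = 14 mm.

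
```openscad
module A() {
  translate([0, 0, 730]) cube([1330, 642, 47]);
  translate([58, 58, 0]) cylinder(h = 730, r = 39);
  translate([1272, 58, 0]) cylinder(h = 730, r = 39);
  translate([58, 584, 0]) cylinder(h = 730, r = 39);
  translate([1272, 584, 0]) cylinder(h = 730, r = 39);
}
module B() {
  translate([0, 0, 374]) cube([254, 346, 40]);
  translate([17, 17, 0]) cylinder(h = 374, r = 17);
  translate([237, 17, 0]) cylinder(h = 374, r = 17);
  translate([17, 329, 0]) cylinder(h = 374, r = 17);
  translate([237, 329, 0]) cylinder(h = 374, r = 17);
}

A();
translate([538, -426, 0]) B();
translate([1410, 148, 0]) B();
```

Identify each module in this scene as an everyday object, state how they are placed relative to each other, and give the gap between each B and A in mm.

A is a table. B is a stool. Two stools sit around the table at the −y, +x sides. The gap between each stool and the table is 80 mm.

Each stool's nearest face is 80 mm from the table's bounding box.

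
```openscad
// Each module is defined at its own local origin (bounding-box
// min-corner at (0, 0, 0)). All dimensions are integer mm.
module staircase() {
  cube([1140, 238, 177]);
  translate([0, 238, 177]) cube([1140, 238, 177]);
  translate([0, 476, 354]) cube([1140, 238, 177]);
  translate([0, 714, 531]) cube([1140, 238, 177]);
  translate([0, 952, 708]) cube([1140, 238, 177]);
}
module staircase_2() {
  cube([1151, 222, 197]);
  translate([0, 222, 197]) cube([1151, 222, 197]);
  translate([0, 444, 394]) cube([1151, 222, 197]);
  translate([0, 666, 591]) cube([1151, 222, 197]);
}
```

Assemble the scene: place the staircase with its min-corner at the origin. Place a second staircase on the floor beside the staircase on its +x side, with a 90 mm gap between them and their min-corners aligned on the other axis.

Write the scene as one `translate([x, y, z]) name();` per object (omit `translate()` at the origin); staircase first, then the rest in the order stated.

staircase();
translate([1230, 0, 0]) staircase_2();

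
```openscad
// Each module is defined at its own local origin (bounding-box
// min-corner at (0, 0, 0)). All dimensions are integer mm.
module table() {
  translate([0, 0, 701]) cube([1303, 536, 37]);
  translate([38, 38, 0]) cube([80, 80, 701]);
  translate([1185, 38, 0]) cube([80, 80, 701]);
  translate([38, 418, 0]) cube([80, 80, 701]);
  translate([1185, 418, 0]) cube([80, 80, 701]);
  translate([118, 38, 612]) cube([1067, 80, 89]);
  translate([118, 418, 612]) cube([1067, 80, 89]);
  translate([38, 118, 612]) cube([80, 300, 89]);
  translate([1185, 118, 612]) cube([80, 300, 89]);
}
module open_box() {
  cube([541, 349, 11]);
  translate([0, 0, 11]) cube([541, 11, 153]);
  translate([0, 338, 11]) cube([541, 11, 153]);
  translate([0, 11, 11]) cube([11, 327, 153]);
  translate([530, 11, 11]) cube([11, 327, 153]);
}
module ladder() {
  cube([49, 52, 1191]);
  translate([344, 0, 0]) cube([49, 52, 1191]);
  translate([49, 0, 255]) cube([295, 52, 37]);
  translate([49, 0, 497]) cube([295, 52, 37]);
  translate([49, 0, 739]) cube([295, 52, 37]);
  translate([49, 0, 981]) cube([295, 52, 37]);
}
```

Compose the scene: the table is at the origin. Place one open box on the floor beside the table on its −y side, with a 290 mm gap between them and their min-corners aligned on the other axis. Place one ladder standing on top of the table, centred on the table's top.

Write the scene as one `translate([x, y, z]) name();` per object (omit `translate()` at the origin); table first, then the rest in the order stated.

table();
translate([0, -639, 0]) open_box();
translate([455, 242, 738]) ladder();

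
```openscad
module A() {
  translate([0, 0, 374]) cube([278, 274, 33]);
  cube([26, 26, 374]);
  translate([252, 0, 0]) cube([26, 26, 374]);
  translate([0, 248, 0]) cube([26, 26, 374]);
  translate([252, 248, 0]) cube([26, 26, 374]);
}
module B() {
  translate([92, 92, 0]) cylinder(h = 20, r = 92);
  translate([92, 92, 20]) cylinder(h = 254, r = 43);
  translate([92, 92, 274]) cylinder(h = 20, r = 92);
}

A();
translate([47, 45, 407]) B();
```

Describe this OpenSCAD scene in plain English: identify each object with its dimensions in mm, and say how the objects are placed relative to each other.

A is a four-legged stool. The seat is 278×274 mm, 33 mm thick, top at z = 407 mm. It stands on four square legs, each 26×26 mm in cross-section, from z = 0 to the seat underside, each flush with a corner of the seat.

B is a spool: two coaxial disc flanges of radius 92 mm and thickness 20 mm, joined by a core cylinder of radius 43 mm and height 254 mm. The lower flange rests on z = 0 and the three cylinders share a vertical axis.

The spool is on top of the stool, centred.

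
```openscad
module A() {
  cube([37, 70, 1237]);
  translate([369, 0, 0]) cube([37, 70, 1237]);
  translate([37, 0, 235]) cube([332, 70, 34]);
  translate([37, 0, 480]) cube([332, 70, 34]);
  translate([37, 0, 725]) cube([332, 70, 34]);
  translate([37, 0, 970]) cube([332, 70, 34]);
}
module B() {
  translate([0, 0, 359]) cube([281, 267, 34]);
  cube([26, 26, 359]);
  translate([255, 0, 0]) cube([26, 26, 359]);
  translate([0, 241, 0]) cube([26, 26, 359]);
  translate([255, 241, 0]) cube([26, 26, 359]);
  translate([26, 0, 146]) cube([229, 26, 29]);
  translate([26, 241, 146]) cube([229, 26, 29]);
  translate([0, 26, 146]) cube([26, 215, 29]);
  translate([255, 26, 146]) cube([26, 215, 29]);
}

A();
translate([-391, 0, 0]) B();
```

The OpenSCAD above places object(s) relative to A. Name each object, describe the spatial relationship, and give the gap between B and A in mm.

A is a ladder. B is a stool. The stool is on the floor beside the ladder on its −x side. The gap between the stool and the ladder is 110 mm.

The stool's nearest face is 110 mm from the ladder's −x face.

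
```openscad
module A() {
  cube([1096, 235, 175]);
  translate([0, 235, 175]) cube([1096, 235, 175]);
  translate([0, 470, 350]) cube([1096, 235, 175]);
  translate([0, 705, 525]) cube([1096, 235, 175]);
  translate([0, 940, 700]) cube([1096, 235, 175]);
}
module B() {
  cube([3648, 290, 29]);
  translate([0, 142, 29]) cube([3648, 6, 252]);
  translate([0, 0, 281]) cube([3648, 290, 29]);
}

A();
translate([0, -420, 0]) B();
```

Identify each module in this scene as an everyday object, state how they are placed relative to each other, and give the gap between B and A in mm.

A is a staircase. B is an I-beam. The I-beam is on the floor beside the staircase on its −y side. The gap between the I-beam and the staircase is 130 mm.

The I-beam's nearest face is 130 mm from the staircase's −y face.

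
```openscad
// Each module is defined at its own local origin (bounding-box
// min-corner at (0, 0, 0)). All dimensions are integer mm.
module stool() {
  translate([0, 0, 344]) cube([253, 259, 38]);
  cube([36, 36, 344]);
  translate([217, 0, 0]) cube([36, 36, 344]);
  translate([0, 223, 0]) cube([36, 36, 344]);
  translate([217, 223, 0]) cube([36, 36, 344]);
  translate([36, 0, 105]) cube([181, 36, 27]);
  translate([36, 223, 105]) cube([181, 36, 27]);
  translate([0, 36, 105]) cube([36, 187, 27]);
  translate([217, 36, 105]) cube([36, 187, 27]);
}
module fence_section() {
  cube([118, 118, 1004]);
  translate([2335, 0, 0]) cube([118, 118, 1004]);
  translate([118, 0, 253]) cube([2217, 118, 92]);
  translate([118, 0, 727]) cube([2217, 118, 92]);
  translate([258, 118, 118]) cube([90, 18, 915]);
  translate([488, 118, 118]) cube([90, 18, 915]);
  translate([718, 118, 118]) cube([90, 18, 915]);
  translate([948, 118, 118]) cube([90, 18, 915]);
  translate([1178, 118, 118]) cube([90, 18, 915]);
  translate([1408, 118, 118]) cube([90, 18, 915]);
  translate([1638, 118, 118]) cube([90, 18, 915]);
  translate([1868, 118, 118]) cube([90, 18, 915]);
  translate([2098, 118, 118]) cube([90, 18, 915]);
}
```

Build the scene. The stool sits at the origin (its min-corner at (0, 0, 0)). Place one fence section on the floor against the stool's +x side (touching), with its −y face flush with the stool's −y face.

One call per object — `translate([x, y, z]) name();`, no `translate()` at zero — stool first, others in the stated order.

stool();
translate([253, 0, 0]) fence_section();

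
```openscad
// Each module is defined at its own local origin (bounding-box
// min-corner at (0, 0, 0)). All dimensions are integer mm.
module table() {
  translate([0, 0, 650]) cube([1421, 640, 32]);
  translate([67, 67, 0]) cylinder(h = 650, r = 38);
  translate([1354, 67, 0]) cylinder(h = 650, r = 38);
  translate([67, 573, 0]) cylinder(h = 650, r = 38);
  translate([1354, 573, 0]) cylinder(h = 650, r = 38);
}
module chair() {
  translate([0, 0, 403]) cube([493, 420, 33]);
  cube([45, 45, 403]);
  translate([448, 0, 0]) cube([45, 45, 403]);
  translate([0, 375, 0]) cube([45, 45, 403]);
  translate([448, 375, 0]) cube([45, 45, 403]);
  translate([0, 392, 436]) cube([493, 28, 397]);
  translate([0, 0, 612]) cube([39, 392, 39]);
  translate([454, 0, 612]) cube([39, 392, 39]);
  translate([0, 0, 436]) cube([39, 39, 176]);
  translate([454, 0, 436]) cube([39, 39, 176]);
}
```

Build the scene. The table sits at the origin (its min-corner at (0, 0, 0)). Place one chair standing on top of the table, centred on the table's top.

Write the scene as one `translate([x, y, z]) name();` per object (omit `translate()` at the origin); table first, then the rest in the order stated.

table();
translate([464, 110, 682]) chair();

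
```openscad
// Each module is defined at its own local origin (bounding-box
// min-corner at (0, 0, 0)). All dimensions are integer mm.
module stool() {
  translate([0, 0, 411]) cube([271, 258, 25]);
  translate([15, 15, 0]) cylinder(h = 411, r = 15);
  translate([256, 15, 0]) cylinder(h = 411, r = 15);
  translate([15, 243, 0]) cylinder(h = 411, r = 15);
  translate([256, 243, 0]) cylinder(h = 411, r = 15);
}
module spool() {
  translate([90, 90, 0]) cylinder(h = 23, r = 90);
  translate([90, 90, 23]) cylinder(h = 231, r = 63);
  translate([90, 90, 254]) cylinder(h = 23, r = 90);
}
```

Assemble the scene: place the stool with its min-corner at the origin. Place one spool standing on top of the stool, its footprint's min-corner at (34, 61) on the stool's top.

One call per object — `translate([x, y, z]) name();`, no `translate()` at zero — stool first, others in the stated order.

stool();
translate([34, 61, 436]) spool();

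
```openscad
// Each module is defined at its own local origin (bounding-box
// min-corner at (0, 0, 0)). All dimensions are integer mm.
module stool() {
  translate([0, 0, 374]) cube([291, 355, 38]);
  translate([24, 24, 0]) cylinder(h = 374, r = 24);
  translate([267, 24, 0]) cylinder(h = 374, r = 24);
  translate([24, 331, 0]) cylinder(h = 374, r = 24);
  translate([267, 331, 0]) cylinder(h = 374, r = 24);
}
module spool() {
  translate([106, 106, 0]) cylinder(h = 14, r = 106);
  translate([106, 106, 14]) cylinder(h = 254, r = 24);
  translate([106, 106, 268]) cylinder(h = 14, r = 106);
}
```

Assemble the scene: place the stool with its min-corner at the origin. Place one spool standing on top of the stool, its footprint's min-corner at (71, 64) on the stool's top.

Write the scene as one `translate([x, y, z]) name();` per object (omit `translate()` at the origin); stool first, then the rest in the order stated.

stool();
translate([71, 64, 412]) spool();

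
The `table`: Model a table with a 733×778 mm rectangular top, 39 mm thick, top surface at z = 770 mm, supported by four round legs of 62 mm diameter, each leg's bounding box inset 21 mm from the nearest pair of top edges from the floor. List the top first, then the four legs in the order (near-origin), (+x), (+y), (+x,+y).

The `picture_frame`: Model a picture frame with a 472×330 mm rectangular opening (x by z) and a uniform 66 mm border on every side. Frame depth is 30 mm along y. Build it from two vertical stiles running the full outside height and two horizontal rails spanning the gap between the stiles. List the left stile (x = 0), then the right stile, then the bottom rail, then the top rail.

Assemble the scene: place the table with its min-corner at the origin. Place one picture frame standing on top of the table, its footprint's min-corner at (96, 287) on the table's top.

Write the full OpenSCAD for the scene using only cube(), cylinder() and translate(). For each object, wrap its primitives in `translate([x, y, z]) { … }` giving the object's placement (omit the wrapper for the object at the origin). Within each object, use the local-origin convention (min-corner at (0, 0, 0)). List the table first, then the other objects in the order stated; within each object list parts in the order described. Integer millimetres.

translate([0, 0, 731]) cube([733, 778, 39]);
translate([52, 52, 0]) cylinder(h = 731, r = 31);
translate([681, 52, 0]) cylinder(h = 731, r = 31);
translate([52, 726, 0]) cylinder(h = 731, r = 31);
translate([681, 726, 0]) cylinder(h = 731, r = 31);
translate([96, 287, 770]) {
  cube([66, 30, 462]);
  translate([538, 0, 0]) cube([66, 30, 462]);
  translate([66, 0, 0]) cube([472, 30, 66]);
  translate([66, 0, 396]) cube([472, 30, 66]);
}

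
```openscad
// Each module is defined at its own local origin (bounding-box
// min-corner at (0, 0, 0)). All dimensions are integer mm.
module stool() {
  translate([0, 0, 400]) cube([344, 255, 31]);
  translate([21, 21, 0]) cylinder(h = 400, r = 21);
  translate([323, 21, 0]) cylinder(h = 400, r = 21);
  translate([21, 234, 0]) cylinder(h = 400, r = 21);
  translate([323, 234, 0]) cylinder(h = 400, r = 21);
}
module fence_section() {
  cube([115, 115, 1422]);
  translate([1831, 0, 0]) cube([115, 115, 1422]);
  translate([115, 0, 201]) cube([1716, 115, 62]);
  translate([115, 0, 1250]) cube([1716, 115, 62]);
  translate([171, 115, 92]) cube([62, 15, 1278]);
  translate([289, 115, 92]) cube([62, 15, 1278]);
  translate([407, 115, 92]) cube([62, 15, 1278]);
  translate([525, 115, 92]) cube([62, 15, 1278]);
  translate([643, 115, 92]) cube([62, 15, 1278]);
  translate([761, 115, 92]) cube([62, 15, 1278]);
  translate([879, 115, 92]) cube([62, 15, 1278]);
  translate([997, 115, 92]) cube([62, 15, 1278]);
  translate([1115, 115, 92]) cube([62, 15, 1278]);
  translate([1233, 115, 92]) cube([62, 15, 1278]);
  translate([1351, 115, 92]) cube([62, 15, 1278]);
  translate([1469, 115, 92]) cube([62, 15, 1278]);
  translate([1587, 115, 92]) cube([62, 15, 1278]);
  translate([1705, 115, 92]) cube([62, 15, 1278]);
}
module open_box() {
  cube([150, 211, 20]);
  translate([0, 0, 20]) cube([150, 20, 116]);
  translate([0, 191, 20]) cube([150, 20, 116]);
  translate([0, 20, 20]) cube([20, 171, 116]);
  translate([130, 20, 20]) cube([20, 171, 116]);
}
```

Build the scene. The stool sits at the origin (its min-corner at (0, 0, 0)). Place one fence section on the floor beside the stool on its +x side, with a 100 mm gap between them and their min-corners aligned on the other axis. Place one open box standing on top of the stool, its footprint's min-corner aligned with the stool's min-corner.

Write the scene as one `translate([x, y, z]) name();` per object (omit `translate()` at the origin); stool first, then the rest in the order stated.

stool();
translate([444, 0, 0]) fence_section();
translate([0, 0, 431]) open_box();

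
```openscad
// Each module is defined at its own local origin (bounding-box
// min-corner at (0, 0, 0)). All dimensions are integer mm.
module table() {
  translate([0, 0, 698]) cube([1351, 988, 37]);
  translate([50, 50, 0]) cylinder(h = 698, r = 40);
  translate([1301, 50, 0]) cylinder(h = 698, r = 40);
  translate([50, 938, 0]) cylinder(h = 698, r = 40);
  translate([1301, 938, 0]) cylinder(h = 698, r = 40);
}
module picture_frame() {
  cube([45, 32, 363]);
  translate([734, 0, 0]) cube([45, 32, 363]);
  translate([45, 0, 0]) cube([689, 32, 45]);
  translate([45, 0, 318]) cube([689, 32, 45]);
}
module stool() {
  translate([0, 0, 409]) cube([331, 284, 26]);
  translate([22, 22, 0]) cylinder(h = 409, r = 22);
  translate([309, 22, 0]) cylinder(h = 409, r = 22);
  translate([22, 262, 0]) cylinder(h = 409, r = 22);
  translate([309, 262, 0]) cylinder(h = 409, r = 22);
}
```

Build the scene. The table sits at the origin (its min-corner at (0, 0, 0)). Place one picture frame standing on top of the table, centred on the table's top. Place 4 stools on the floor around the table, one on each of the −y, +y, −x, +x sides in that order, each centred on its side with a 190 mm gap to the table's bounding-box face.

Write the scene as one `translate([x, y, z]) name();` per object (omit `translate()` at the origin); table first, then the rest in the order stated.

table();
translate([286, 478, 735]) picture_frame();
translate([510, -474, 0]) stool();
translate([510, 1178, 0]) stool();
translate([-521, 352, 0]) stool();
translate([1541, 352, 0]) stool();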